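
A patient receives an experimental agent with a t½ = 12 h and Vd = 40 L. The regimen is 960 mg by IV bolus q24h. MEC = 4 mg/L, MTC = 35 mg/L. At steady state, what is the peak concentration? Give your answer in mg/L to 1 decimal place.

32.0 mg/L

The dosing interval is 2 half-lives, so f = 2^(−2) = 0.25.
Accumulation ratio R = 1/(1 − f) = 1/0.75 = 4/3.
Single-dose peak C₀ = D/Vd = 960/40 = 24 mg/L.
Steady-state peak Cmax,ss = C₀·R = 24 × 4/3 ≈ 32.000 mg/L.
Peak 32.0 mg/L vs MTC 35 mg/L: below toxic threshold.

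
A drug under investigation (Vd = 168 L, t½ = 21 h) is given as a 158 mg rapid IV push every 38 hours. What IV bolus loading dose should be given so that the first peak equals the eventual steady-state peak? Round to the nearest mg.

221 mg

f = (1/2)^(38/21) ≈ 0.285285; accumulation ratio R = 1/(1−f) ≈ 1.39916.
Loading dose to hit Cmax,ss on first dose: D_load = D_maint·R ≈ 158 × 1.39916 ≈ 221.07 mg.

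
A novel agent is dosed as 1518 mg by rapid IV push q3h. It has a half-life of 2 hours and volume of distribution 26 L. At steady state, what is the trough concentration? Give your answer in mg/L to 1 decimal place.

k = ln2/t½ = ln2/2 ≈ 0.346574 h⁻¹; fraction remaining f = e^(−kτ) = e^(−0.346574×3) ≈ 0.3536.
Accumulation ratio R = 1/(1 − f) ≈ 1/0.6464 ≈ 1.5470.
Each bolus raises the concentration by D/Vd = 1518/26 ≈ 58.385 mg/L.
Steady-state peak Cmax,ss = C₀·R ≈ 58.385 × 1.5470 ≈ 90.322 mg/L.
One interval later, Cmin,ss = Cmax,ss·e^(−kτ) ≈ 90.322 × 0.3536 ≈ 31.938 mg/L.

31.9 mg/L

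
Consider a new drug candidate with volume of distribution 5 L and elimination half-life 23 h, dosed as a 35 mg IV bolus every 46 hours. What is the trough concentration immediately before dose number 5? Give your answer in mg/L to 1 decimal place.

2.3 mg/L

f = (1/2)^(τ/t½) = (1/2)^(46/23) ≈ 0.2500.
C₀ = D/Vd = 35/5 ≈ 7.000 mg/L.
Before the 5th dose, 4 doses have been given. Superposition: Cmin = C₀·(f + f² + … + f^4).
≈ 7.000 × (0.2500 + 0.0625 + 0.0156 + 0.0039) ≈ 7.000 × 0.3320 ≈ 2.324 mg/L.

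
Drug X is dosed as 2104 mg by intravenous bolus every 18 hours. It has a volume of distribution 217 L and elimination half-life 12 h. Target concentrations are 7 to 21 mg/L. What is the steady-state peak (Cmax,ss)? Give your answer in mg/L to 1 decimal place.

τ/t½ = 18/12 ≈ 1.5, so fraction remaining f = (1/2)^(18/12) ≈ 0.3536.
Accumulation ratio R = 1/(1 − f) ≈ 1/0.6464 ≈ 1.5470.
Each bolus raises the concentration by D/Vd = 2104/217 ≈ 9.696 mg/L.
Steady-state peak Cmax,ss = C₀·R ≈ 9.696 × 1.5470 ≈ 15.000 mg/L.
Peak 15.0 mg/L vs MTC 21 mg/L: below toxic threshold.

15.0 mg/L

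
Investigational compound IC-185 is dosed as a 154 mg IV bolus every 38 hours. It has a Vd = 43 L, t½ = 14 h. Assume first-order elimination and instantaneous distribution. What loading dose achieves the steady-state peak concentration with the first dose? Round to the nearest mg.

182 mg

f = (1/2)^(38/14) ≈ 0.152377; accumulation ratio R = 1/(1−f) ≈ 1.17977.
Loading dose to hit Cmax,ss on first dose: D_load = D_maint·R ≈ 154 × 1.17977 ≈ 181.68 mg.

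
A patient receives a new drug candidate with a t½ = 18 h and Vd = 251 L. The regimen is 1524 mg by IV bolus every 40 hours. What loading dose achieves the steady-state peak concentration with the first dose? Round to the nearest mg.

1940 mg

f = (1/2)^(40/18) ≈ 0.214311; accumulation ratio R = 1/(1−f) ≈ 1.27277.
Loading dose to hit Cmax,ss on first dose: D_load = D_maint·R ≈ 1524 × 1.27277 ≈ 1939.70 mg.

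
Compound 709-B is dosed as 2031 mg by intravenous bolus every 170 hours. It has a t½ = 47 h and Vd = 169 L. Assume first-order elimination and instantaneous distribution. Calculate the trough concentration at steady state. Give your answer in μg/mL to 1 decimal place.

1.1 μg/mL

k = ln2/t½ = ln2/47 ≈ 0.014748 h⁻¹; fraction remaining f = e^(−kτ) = e^(−0.014748×170) ≈ 0.0815.
Accumulation ratio R = 1/(1 − f) ≈ 1/0.9185 ≈ 1.0887.
Each bolus raises the concentration by D/Vd = 2031/169 ≈ 12.018 μg/mL.
Cmax,ss = C₀/(1 − f) ≈ 12.018/0.9185 ≈ 13.084 μg/mL.
Steady-state trough Cmin,ss = Cmax,ss·f ≈ 13.084 × 0.0815 ≈ 1.066 μg/mL.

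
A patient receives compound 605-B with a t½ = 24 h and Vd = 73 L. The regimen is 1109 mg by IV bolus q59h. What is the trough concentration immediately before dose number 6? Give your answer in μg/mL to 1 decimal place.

3.4 μg/mL

f = (1/2)^(τ/t½) = (1/2)^(59/24) ≈ 0.1820.
C₀ = D/Vd = 1109/73 ≈ 15.192 μg/mL.
Before the 6th dose, 5 doses have been given. Superposition: Cmin = C₀·(f + f² + … + f^5).
≈ 15.192 × (0.1820 + 0.0331 + 0.0060 + 0.0011 + 0.0002) ≈ 15.192 × 0.2224 ≈ 3.379 μg/mL.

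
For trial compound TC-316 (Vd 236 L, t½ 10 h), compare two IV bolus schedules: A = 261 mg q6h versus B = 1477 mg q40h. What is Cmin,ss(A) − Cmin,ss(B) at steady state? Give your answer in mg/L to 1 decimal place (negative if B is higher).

Regimen A: f = (1/2)^(6/10) ≈ 0.6598; Cmin,ss = (261/236)·f/(1−f) ≈ 2.145 mg/L.
Regimen B: f = (1/2)^(40/10) ≈ 0.0625; Cmin,ss = (1477/236)·f/(1−f) ≈ 0.417 mg/L.
Difference ≈ 2.145 − 0.417 ≈ 1.728 mg/L.

1.7 mg/L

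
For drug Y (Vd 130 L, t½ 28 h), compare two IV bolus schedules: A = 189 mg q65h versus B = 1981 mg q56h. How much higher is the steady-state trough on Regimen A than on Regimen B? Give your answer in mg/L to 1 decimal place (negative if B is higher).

Regimen A: f = (1/2)^(65/28) ≈ 0.2001; Cmin,ss = (189/130)·f/(1−f) ≈ 0.364 mg/L.
Regimen B: f = (1/2)^(56/28) ≈ 0.2500; Cmin,ss = (1981/130)·f/(1−f) ≈ 5.079 mg/L.
Difference ≈ 0.364 − 5.079 ≈ -4.715 mg/L.

-4.7 mg/L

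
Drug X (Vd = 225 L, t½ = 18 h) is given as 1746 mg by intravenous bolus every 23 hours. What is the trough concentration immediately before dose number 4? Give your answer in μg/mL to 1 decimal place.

f = (1/2)^(τ/t½) = (1/2)^(23/18) ≈ 0.4124.
C₀ = D/Vd = 1746/225 ≈ 7.760 μg/mL.
Before the 4th dose, 3 doses have been given. Superposition: Cmin = C₀·(f + f² + … + f^3).
≈ 7.760 × (0.4124 + 0.1701 + 0.0701) ≈ 7.760 × 0.6526 ≈ 5.064 μg/mL.

5.1 μg/mL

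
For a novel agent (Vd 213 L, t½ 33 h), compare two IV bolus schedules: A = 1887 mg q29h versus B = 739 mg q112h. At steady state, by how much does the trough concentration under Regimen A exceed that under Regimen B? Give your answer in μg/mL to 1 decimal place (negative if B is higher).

10.2 μg/mL

Regimen A: f = (1/2)^(29/33) ≈ 0.5438; Cmin,ss = (1887/213)·f/(1−f) ≈ 10.560 μg/mL.
Regimen B: f = (1/2)^(112/33) ≈ 0.0951; Cmin,ss = (739/213)·f/(1−f) ≈ 0.365 μg/mL.
Difference ≈ 10.560 − 0.365 ≈ 10.195 μg/mL.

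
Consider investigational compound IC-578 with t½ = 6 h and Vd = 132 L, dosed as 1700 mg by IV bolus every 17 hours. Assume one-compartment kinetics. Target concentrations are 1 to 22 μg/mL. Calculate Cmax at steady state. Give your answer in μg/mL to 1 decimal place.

15.0 μg/mL

k = ln2/t½ = ln2/6 ≈ 0.115525 h⁻¹; fraction remaining f = e^(−kτ) = e^(−0.115525×17) ≈ 0.1403.
At steady state, accumulation factor R = 1/(1 − e^(−kτ)) ≈ 1.1632.
Each bolus raises the concentration by D/Vd = 1700/132 ≈ 12.879 μg/mL.
Cmax,ss = C₀/(1 − f) ≈ 12.879/0.8597 ≈ 14.981 μg/mL.
Peak 15.0 μg/mL vs MTC 22 μg/mL: below toxic threshold.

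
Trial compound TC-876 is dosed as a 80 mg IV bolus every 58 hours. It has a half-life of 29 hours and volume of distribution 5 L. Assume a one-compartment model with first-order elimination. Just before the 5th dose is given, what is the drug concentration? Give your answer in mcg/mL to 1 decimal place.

5.3 mcg/mL

f = (1/2)^(τ/t½) = (1/2)^(58/29) ≈ 0.2500.
C₀ = D/Vd = 80/5 ≈ 16.000 mcg/mL.
Before the 5th dose, 4 doses have been given. Superposition: Cmin = C₀·(f + f² + … + f^4).
≈ 16.000 × (0.2500 + 0.0625 + 0.0156 + 0.0039) ≈ 16.000 × 0.3320 ≈ 5.312 mcg/mL.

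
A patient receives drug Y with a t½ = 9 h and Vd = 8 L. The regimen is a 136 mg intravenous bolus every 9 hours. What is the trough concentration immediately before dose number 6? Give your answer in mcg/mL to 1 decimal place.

f = (1/2)^(τ/t½) = (1/2)^(9/9) ≈ 0.5000.
C₀ = D/Vd = 136/8 ≈ 17.000 mcg/mL.
Before the 6th dose, 5 doses have been given. Superposition: Cmin = C₀·(f + f² + … + f^5).
≈ 17.000 × (0.5000 + 0.2500 + 0.1250 + 0.0625 + 0.0313) ≈ 17.000 × 0.9688 ≈ 16.470 mcg/mL.

16.5 mcg/mL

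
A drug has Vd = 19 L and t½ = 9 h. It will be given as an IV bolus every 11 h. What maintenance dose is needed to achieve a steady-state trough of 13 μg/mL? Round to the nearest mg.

329 mg

τ/t½ = 11/9 ≈ 1.2222, so f = (1/2)^(11/9) ≈ 0.428622.
Cmin,ss = (D/Vd)·f/(1−f), so D = Cmin,ss·Vd·(1−f)/f.
D = 13 × 19 × (1−f)/f ≈ 13 × 19 × 1.33306 ≈ 329.27 mg.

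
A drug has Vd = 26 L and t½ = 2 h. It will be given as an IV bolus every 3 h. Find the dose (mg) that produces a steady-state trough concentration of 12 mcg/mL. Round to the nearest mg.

τ/t½ = 3/2 ≈ 1.5, so f = (1/2)^(3/2) ≈ 0.353553.
Cmin,ss = (D/Vd)·f/(1−f), so D = Cmin,ss·Vd·(1−f)/f.
D = 12 × 26 × (1−f)/f ≈ 12 × 26 × 1.82843 ≈ 570.47 mg.

570 mg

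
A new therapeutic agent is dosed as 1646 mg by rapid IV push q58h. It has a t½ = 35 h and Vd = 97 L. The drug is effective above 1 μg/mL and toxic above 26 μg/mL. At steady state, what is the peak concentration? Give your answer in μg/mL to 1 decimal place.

τ/t½ = 58/35 ≈ 1.6571, so fraction remaining f = (1/2)^(58/35) ≈ 0.3171.
At steady state, accumulation factor R = 1/(1 − e^(−kτ)) ≈ 1.4643.
Each bolus raises the concentration by D/Vd = 1646/97 ≈ 16.969 μg/mL.
Steady-state peak Cmax,ss = C₀·R ≈ 16.969 × 1.4643 ≈ 24.848 μg/mL.
Peak 24.8 μg/mL vs MTC 26 μg/mL: below toxic threshold.

24.8 μg/mL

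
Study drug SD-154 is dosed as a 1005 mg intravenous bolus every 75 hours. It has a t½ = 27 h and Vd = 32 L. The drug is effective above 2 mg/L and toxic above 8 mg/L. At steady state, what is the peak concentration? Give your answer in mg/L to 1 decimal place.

Over one 75-h interval, 75/27 ≈ 2.7778 half-lives elapse, leaving f ≈ 0.1458 of each dose.
Accumulation ratio R = 1/(1 − f) ≈ 1/0.8542 ≈ 1.1707.
Each bolus raises the concentration by D/Vd = 1005/32 ≈ 31.406 mg/L.
Steady-state peak Cmax,ss = C₀·R ≈ 31.406 × 1.1707 ≈ 36.767 mg/L.
Peak 36.8 mg/L vs MTC 8 mg/L: exceeds toxic threshold.

36.8 mg/L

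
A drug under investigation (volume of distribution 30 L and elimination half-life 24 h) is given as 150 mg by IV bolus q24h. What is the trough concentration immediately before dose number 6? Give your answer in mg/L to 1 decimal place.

4.8 mg/L

f = (1/2)^(τ/t½) = (1/2)^(24/24) ≈ 0.5000.
C₀ = D/Vd = 150/30 ≈ 5.000 mg/L.
Before the 6th dose, 5 doses have been given. Superposition: Cmin = C₀·(f + f² + … + f^5).
≈ 5.000 × (0.5000 + 0.2500 + 0.1250 + 0.0625 + 0.0313) ≈ 5.000 × 0.9688 ≈ 4.844 mg/L.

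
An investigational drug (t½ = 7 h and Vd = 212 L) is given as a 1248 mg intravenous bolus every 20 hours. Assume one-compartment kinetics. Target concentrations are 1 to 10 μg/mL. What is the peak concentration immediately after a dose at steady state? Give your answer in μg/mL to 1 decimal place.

6.8 μg/mL

τ/t½ = 20/7 ≈ 2.8571, so fraction remaining f = (1/2)^(20/7) ≈ 0.1380.
At steady state, accumulation factor R = 1/(1 − e^(−kτ)) ≈ 1.1601.
Single-dose peak C₀ = D/Vd = 1248/212 ≈ 5.887 μg/mL.
Steady-state peak Cmax,ss = C₀·R ≈ 5.887 × 1.1601 ≈ 6.830 μg/mL.
Peak 6.8 μg/mL vs MTC 10 μg/mL: below toxic threshold.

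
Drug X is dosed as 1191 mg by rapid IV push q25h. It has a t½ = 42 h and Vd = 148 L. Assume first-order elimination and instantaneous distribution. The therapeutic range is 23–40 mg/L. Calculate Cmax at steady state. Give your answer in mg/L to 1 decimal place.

Over one 25-h interval, 25/42 ≈ 0.59524 half-lives elapse, leaving f ≈ 0.6619 of each dose.
Accumulation ratio R = 1/(1 − f) ≈ 1/0.3381 ≈ 2.9577.
Each bolus raises the concentration by D/Vd = 1191/148 ≈ 8.047 mg/L.
Steady-state peak Cmax,ss = C₀·R ≈ 8.047 × 2.9577 ≈ 23.801 mg/L.
Peak 23.8 mg/L vs MTC 40 mg/L: below toxic threshold.

23.8 mg/L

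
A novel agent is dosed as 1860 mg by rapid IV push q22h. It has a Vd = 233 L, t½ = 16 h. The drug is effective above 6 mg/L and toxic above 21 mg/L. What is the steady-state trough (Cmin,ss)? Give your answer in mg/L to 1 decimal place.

Over one 22-h interval, 22/16 ≈ 1.375 half-lives elapse, leaving f ≈ 0.3856 of each dose.
Single-dose peak C₀ = D/Vd = 1860/233 ≈ 7.983 mg/L.
Steady-state trough Cmin,ss = C₀·f/(1−f) ≈ 7.983 × 0.3856/0.6144 ≈ 5.010 mg/L.
Trough 5.0 mg/L vs MEC 6 mg/L: subtherapeutic.

5.0 mg/L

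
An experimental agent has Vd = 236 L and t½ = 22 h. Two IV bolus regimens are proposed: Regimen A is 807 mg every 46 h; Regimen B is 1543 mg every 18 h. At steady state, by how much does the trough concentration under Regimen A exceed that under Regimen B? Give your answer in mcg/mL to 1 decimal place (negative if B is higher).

Regimen A: f = (1/2)^(46/22) ≈ 0.2347; Cmin,ss = (807/236)·f/(1−f) ≈ 1.049 mcg/mL.
Regimen B: f = (1/2)^(18/22) ≈ 0.5672; Cmin,ss = (1543/236)·f/(1−f) ≈ 8.568 mcg/mL.
Difference ≈ 1.049 − 8.568 ≈ -7.519 mcg/mL.

-7.5 mcg/mL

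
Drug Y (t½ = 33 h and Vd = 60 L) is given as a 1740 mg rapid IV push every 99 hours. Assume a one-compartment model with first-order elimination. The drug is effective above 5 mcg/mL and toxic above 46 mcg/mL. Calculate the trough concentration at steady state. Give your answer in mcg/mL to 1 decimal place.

τ = 99 h = 3 half-lives, so f = (1/2)^3 = 0.125.
Accumulation ratio R = 1/(1 − f) = 1/0.875 = 8/7.
Single-dose peak C₀ = D/Vd = 1740/60 = 29 mcg/mL.
Steady-state peak Cmax,ss = C₀·R = 29 × 8/7 ≈ 33.143 mcg/mL.
Steady-state trough Cmin,ss = Cmax,ss·f ≈ 33.143 × 0.125 ≈ 4.143 mcg/mL.
Trough 4.1 mcg/mL vs MEC 5 mcg/mL: subtherapeutic.

4.1 mcg/mL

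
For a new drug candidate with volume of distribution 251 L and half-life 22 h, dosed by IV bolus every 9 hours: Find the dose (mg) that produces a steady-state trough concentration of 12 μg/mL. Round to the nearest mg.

τ/t½ = 9/22 ≈ 0.40909, so f = (1/2)^(9/22) ≈ 0.753098.
Cmin,ss = (D/Vd)·f/(1−f), so D = Cmin,ss·Vd·(1−f)/f.
D = 12 × 251 × (1−f)/f ≈ 12 × 251 × 0.32785 ≈ 987.48 mg.

987 mg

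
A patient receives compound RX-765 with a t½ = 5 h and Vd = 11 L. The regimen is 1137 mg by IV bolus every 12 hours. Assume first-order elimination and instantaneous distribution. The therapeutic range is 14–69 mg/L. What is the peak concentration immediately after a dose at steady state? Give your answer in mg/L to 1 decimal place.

127.5 mg/L

Over one 12-h interval, 12/5 ≈ 2.4 half-lives elapse, leaving f ≈ 0.1895 of each dose.
At steady state, accumulation factor R = 1/(1 − e^(−kτ)) ≈ 1.2338.
Single-dose peak C₀ = D/Vd = 1137/11 ≈ 103.364 mg/L.
Cmax,ss = C₀/(1 − f) ≈ 103.364/0.8105 ≈ 127.531 mg/L.
Peak 127.5 mg/L vs MTC 69 mg/L: exceeds toxic threshold.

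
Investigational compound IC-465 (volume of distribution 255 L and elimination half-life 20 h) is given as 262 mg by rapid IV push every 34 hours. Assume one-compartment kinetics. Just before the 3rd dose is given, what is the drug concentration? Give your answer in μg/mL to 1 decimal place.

f = (1/2)^(τ/t½) = (1/2)^(34/20) ≈ 0.3078.
C₀ = D/Vd = 262/255 ≈ 1.027 μg/mL.
Before the 3rd dose, 2 doses have been given. Superposition: Cmin = C₀·(f + f²).
≈ 1.027 × (0.3078 + 0.0947) ≈ 1.027 × 0.4025 ≈ 0.413 μg/mL.

0.4 μg/mL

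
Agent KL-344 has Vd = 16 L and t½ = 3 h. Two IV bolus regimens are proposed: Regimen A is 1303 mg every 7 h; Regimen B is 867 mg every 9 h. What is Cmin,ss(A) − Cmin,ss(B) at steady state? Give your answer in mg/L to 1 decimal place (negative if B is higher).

Regimen A: f = (1/2)^(7/3) ≈ 0.1984; Cmin,ss = (1303/16)·f/(1−f) ≈ 20.156 mg/L.
Regimen B: f = (1/2)^(9/3) ≈ 0.1250; Cmin,ss = (867/16)·f/(1−f) ≈ 7.741 mg/L.
Difference ≈ 20.156 − 7.741 ≈ 12.415 mg/L.

12.4 mg/L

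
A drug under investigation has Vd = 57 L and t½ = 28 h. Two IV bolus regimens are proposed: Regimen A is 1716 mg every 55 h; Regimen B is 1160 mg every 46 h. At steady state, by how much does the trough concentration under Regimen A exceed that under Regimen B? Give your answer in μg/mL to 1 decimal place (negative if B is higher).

Regimen A: f = (1/2)^(55/28) ≈ 0.2563; Cmin,ss = (1716/57)·f/(1−f) ≈ 10.375 μg/mL.
Regimen B: f = (1/2)^(46/28) ≈ 0.3202; Cmin,ss = (1160/57)·f/(1−f) ≈ 9.586 μg/mL.
Difference ≈ 10.375 − 9.586 ≈ 0.789 μg/mL.

0.8 μg/mL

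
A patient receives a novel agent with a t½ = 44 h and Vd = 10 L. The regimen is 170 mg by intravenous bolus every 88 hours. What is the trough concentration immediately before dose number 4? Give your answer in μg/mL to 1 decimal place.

5.6 μg/mL

f = (1/2)^(τ/t½) = (1/2)^(88/44) ≈ 0.2500.
C₀ = D/Vd = 170/10 ≈ 17.000 μg/mL.
Before the 4th dose, 3 doses have been given. Superposition: Cmin = C₀·(f + f² + … + f^3).
≈ 17.000 × (0.2500 + 0.0625 + 0.0156) ≈ 17.000 × 0.3281 ≈ 5.578 μg/mL.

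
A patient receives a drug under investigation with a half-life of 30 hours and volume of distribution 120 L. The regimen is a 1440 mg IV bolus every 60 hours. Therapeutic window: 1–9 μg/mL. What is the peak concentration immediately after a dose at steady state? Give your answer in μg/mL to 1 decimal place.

16.0 μg/mL

τ = 60 h = 2 half-lives, so f = (1/2)^2 = 0.25.
Accumulation ratio R = 1/(1 − f) = 1/0.75 = 4/3.
Single-dose peak C₀ = D/Vd = 1440/120 = 12 μg/mL.
Steady-state peak Cmax,ss = C₀·R = 12 × 4/3 ≈ 16.000 μg/mL.
Peak 16.0 μg/mL vs MTC 9 μg/mL: exceeds toxic threshold.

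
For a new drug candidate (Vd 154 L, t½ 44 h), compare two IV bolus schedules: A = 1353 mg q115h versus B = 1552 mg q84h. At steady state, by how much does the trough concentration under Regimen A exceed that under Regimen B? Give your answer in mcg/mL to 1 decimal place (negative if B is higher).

Regimen A: f = (1/2)^(115/44) ≈ 0.1634; Cmin,ss = (1353/154)·f/(1−f) ≈ 1.716 mcg/mL.
Regimen B: f = (1/2)^(84/44) ≈ 0.2663; Cmin,ss = (1552/154)·f/(1−f) ≈ 3.658 mcg/mL.
Difference ≈ 1.716 − 3.658 ≈ -1.942 mcg/mL.

-1.9 mcg/mL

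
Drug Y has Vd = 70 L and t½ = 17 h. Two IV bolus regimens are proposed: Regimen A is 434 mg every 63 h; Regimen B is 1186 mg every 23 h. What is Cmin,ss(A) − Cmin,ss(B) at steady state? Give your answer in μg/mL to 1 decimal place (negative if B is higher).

Regimen A: f = (1/2)^(63/17) ≈ 0.0766; Cmin,ss = (434/70)·f/(1−f) ≈ 0.514 μg/mL.
Regimen B: f = (1/2)^(23/17) ≈ 0.3915; Cmin,ss = (1186/70)·f/(1−f) ≈ 10.901 μg/mL.
Difference ≈ 0.514 − 10.901 ≈ -10.387 μg/mL.

-10.4 μg/mL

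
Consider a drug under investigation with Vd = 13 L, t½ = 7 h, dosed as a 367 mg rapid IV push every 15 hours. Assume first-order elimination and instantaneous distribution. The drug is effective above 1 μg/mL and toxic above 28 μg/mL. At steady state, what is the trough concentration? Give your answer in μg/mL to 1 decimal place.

k = ln2/t½ = ln2/7 ≈ 0.099021 h⁻¹; fraction remaining f = e^(−kτ) = e^(−0.099021×15) ≈ 0.2264.
At steady state, accumulation factor R = 1/(1 − e^(−kτ)) ≈ 1.2927.
Single-dose peak C₀ = D/Vd = 367/13 ≈ 28.231 μg/mL.
Steady-state peak Cmax,ss = C₀·R ≈ 28.231 × 1.2927 ≈ 36.494 μg/mL.
One interval later, Cmin,ss = Cmax,ss·e^(−kτ) ≈ 36.494 × 0.2264 ≈ 8.262 μg/mL.
Trough 8.3 μg/mL vs MEC 1 μg/mL: adequate.

8.3 μg/mL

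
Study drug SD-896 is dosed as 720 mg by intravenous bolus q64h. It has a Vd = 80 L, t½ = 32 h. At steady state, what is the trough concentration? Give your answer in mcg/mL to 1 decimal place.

τ = 64 h = 2 half-lives, so f = (1/2)^2 = 0.25.
At steady state, R = 1/(1 − 0.25) = 4/3.
Single-dose peak C₀ = D/Vd = 720/80 = 9 mcg/mL.
Steady-state peak Cmax,ss = C₀·R = 9 × 4/3 ≈ 12.000 mcg/mL.
Steady-state trough Cmin,ss = Cmax,ss·f ≈ 12.000 × 0.25 ≈ 3.000 mcg/mL.

3.0 mcg/mL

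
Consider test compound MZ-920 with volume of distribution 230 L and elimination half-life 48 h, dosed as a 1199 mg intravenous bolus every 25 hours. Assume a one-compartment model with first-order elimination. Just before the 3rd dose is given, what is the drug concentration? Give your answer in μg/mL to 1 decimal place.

6.2 μg/mL

f = (1/2)^(τ/t½) = (1/2)^(25/48) ≈ 0.6970.
C₀ = D/Vd = 1199/230 ≈ 5.213 μg/mL.
Before the 3rd dose, 2 doses have been given. Superposition: Cmin = C₀·(f + f²).
≈ 5.213 × (0.6970 + 0.4858) ≈ 5.213 × 1.1828 ≈ 6.166 μg/mL.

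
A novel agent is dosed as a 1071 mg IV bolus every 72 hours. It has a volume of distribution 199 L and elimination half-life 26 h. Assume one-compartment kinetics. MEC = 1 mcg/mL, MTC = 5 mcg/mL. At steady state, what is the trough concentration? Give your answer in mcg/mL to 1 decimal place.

0.9 mcg/mL

τ/t½ = 72/26 ≈ 2.7692, so fraction remaining f = (1/2)^(72/26) ≈ 0.1467.
At steady state, accumulation factor R = 1/(1 − e^(−kτ)) ≈ 1.1719.
Single-dose peak C₀ = D/Vd = 1071/199 ≈ 5.382 mcg/mL.
Cmax,ss = C₀/(1 − f) ≈ 5.382/0.8533 ≈ 6.307 mcg/mL.
One interval later, Cmin,ss = Cmax,ss·e^(−kτ) ≈ 6.307 × 0.1467 ≈ 0.925 mcg/mL.
Trough 0.9 mcg/mL vs MEC 1 mcg/mL: subtherapeutic.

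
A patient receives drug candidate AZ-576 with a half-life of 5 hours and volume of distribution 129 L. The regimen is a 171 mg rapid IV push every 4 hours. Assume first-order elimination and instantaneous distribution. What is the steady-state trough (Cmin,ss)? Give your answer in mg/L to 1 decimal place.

1.8 mg/L

Over one 4-h interval, 4/5 ≈ 0.8 half-lives elapse, leaving f ≈ 0.5743 of each dose.
At steady state, accumulation factor R = 1/(1 − e^(−kτ)) ≈ 2.3491.
Single-dose peak C₀ = D/Vd = 171/129 ≈ 1.326 mg/L.
Cmax,ss = C₀/(1 − f) ≈ 1.326/0.4257 ≈ 3.115 mg/L.
One interval later, Cmin,ss = Cmax,ss·e^(−kτ) ≈ 3.115 × 0.5743 ≈ 1.789 mg/L.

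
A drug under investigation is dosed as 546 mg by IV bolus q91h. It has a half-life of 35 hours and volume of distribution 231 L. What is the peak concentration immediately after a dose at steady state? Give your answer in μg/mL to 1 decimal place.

2.8 μg/mL

τ/t½ = 91/35 ≈ 2.6, so fraction remaining f = (1/2)^(91/35) ≈ 0.1649.
At steady state, accumulation factor R = 1/(1 − e^(−kτ)) ≈ 1.1975.
Single-dose peak C₀ = D/Vd = 546/231 ≈ 2.364 μg/mL.
Steady-state peak Cmax,ss = C₀·R ≈ 2.364 × 1.1975 ≈ 2.831 μg/mL.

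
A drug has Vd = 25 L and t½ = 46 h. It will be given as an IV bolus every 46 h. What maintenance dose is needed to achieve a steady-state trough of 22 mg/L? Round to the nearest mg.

550 mg

τ/t½ = 46/46 ≈ 1, so f = (1/2)^(46/46) ≈ 0.500000.
Cmin,ss = (D/Vd)·f/(1−f), so D = Cmin,ss·Vd·(1−f)/f.
D = 22 × 25 × (1−f)/f ≈ 22 × 25 × 1.00000 ≈ 550.00 mg.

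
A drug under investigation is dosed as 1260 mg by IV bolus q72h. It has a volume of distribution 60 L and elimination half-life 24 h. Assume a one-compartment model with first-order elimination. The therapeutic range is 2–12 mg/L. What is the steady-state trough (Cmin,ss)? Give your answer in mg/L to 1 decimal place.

3.0 mg/L

The dosing interval is 3 half-lives, so f = 2^(−3) = 0.125.
At steady state, R = 1/(1 − 0.125) = 8/7.
Single-dose peak C₀ = D/Vd = 1260/60 = 21 mg/L.
Steady-state peak Cmax,ss = C₀·R = 21 × 8/7 ≈ 24.000 mg/L.
Steady-state trough Cmin,ss = Cmax,ss·f ≈ 24.000 × 0.125 ≈ 3.000 mg/L.
Trough 3.0 mg/L vs MEC 2 mg/L: adequate.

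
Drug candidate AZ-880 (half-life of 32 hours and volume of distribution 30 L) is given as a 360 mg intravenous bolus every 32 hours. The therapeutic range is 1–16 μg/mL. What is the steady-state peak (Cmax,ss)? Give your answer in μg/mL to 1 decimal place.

The dosing interval is 1 half-life, so f = 2^(−1) = 0.5.
Accumulation ratio R = 1/(1 − f) = 1/0.5 = 2/1.
Single-dose peak C₀ = D/Vd = 360/30 = 12 μg/mL.
Steady-state peak Cmax,ss = C₀·R = 12 × 2/1 ≈ 24.000 μg/mL.
Peak 24.0 μg/mL vs MTC 16 μg/mL: exceeds toxic threshold.

24.0 μg/mL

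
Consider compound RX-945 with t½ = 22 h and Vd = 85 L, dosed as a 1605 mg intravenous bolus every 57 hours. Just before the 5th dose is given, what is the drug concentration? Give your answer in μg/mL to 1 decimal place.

3.8 μg/mL

f = (1/2)^(τ/t½) = (1/2)^(57/22) ≈ 0.1660.
C₀ = D/Vd = 1605/85 ≈ 18.882 μg/mL.
Before the 5th dose, 4 doses have been given. Superposition: Cmin = C₀·(f + f² + … + f^4).
≈ 18.882 × (0.1660 + 0.0276 + 0.0046 + 0.0008) ≈ 18.882 × 0.1990 ≈ 3.758 μg/mL.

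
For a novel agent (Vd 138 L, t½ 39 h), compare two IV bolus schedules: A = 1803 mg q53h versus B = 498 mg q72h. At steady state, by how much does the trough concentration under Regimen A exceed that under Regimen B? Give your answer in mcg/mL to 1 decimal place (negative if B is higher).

Regimen A: f = (1/2)^(53/39) ≈ 0.3899; Cmin,ss = (1803/138)·f/(1−f) ≈ 8.350 mcg/mL.
Regimen B: f = (1/2)^(72/39) ≈ 0.2781; Cmin,ss = (498/138)·f/(1−f) ≈ 1.390 mcg/mL.
Difference ≈ 8.350 − 1.390 ≈ 6.960 mcg/mL.

7.0 mcg/mL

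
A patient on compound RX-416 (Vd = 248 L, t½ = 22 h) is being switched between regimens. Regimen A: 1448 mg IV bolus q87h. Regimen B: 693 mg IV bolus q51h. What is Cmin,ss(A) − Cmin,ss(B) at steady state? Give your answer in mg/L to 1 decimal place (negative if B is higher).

-0.3 mg/L

Regimen A: f = (1/2)^(87/22) ≈ 0.0645; Cmin,ss = (1448/248)·f/(1−f) ≈ 0.403 mg/L.
Regimen B: f = (1/2)^(51/22) ≈ 0.2005; Cmin,ss = (693/248)·f/(1−f) ≈ 0.701 mg/L.
Difference ≈ 0.403 − 0.701 ≈ -0.298 mg/L.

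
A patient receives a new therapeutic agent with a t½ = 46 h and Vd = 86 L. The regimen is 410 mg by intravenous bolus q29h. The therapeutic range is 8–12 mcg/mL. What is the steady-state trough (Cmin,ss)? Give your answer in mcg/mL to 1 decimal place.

τ/t½ = 29/46 ≈ 0.63043, so fraction remaining f = (1/2)^(29/46) ≈ 0.6460.
At steady state, accumulation factor R = 1/(1 − e^(−kτ)) ≈ 2.8249.
Single-dose peak C₀ = D/Vd = 410/86 ≈ 4.767 mcg/mL.
Cmax,ss = C₀/(1 − f) ≈ 4.767/0.3540 ≈ 13.466 mcg/mL.
Steady-state trough Cmin,ss = Cmax,ss·f ≈ 13.466 × 0.6460 ≈ 8.699 mcg/mL.
Trough 8.7 mcg/mL vs MEC 8 mcg/mL: adequate.

8.7 mcg/mL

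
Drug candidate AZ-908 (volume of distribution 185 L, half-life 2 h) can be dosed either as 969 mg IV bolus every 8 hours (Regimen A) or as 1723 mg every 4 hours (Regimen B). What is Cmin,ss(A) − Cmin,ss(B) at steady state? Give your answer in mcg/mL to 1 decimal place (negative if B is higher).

Regimen A: f = (1/2)^(8/2) ≈ 0.0625; Cmin,ss = (969/185)·f/(1−f) ≈ 0.349 mcg/mL.
Regimen B: f = (1/2)^(4/2) ≈ 0.2500; Cmin,ss = (1723/185)·f/(1−f) ≈ 3.105 mcg/mL.
Difference ≈ 0.349 − 3.105 ≈ -2.756 mcg/mL.

-2.8 mcg/mL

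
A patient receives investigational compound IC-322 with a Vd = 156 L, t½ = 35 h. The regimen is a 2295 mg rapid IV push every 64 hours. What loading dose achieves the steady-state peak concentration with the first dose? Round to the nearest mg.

f = (1/2)^(64/35) ≈ 0.281543; accumulation ratio R = 1/(1−f) ≈ 1.39187.
Loading dose to hit Cmax,ss on first dose: D_load = D_maint·R ≈ 2295 × 1.39187 ≈ 3194.34 mg.

3194 mg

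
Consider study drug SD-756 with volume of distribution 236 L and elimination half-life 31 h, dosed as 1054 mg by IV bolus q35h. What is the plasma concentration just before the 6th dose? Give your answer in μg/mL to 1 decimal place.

3.7 μg/mL

f = (1/2)^(τ/t½) = (1/2)^(35/31) ≈ 0.4572.
C₀ = D/Vd = 1054/236 ≈ 4.466 μg/mL.
Before the 6th dose, 5 doses have been given. Superposition: Cmin = C₀·(f + f² + … + f^5).
≈ 4.466 × (0.4572 + 0.2090 + 0.0956 + 0.0437 + 0.0200) ≈ 4.466 × 0.8255 ≈ 3.687 μg/mL.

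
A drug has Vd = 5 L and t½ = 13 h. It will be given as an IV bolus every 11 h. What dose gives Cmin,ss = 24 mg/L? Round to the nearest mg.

τ/t½ = 11/13 ≈ 0.84615, so f = (1/2)^(11/13) ≈ 0.556266.
Cmin,ss = (D/Vd)·f/(1−f), so D = Cmin,ss·Vd·(1−f)/f.
D = 24 × 5 × (1−f)/f ≈ 24 × 5 × 0.79770 ≈ 95.72 mg.

96 mg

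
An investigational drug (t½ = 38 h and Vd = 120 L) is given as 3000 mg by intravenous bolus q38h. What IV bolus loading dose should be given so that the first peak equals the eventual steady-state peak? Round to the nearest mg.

f = (1/2)^(38/38) ≈ 0.500000; accumulation ratio R = 1/(1−f) ≈ 2.00000.
Loading dose to hit Cmax,ss on first dose: D_load = D_maint·R ≈ 3000 × 2.00000 ≈ 6000.00 mg.

6000 mg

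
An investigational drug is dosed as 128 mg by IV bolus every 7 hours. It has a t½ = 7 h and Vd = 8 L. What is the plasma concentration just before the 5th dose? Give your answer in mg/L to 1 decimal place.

f = (1/2)^(τ/t½) = (1/2)^(7/7) ≈ 0.5000.
C₀ = D/Vd = 128/8 ≈ 16.000 mg/L.
Before the 5th dose, 4 doses have been given. Superposition: Cmin = C₀·(f + f² + … + f^4).
≈ 16.000 × (0.5000 + 0.2500 + 0.1250 + 0.0625) ≈ 16.000 × 0.9375 ≈ 15.000 mg/L.

15.0 mg/L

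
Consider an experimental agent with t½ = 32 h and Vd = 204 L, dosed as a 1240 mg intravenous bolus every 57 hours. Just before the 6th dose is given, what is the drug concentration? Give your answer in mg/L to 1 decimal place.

f = (1/2)^(τ/t½) = (1/2)^(57/32) ≈ 0.2909.
C₀ = D/Vd = 1240/204 ≈ 6.078 mg/L.
Before the 6th dose, 5 doses have been given. Superposition: Cmin = C₀·(f + f² + … + f^5).
≈ 6.078 × (0.2909 + 0.0846 + 0.0246 + 0.0072 + 0.0021) ≈ 6.078 × 0.4094 ≈ 2.488 mg/L.

2.5 mg/L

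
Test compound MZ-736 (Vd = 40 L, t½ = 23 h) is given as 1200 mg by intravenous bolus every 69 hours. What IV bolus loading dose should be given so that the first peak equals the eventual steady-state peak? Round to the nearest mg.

f = (1/2)^(69/23) ≈ 0.125000; accumulation ratio R = 1/(1−f) ≈ 1.14286.
Loading dose to hit Cmax,ss on first dose: D_load = D_maint·R ≈ 1200 × 1.14286 ≈ 1371.43 mg.

1371 mg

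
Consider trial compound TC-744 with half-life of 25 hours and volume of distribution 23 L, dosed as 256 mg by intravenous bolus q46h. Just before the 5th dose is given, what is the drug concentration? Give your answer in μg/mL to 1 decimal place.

f = (1/2)^(τ/t½) = (1/2)^(46/25) ≈ 0.2793.
C₀ = D/Vd = 256/23 ≈ 11.130 μg/mL.
Before the 5th dose, 4 doses have been given. Superposition: Cmin = C₀·(f + f² + … + f^4).
≈ 11.130 × (0.2793 + 0.0780 + 0.0218 + 0.0061) ≈ 11.130 × 0.3852 ≈ 4.287 μg/mL.

4.3 μg/mL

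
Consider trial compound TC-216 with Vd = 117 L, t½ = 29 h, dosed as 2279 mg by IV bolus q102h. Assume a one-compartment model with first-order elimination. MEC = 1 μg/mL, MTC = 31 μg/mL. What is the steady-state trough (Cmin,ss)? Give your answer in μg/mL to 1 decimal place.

Over one 102-h interval, 102/29 ≈ 3.5172 half-lives elapse, leaving f ≈ 0.0873 of each dose.
At steady state, accumulation factor R = 1/(1 − e^(−kτ)) ≈ 1.0957.
Single-dose peak C₀ = D/Vd = 2279/117 ≈ 19.479 μg/mL.
Cmax,ss = C₀/(1 − f) ≈ 19.479/0.9127 ≈ 21.342 μg/mL.
Steady-state trough Cmin,ss = Cmax,ss·f ≈ 21.342 × 0.0873 ≈ 1.863 μg/mL.
Trough 1.9 μg/mL vs MEC 1 μg/mL: adequate.

1.9 μg/mL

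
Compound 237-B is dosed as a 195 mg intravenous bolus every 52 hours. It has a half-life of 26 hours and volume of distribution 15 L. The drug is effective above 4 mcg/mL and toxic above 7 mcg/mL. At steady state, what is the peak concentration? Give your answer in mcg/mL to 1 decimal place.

17.3 mcg/mL

The dosing interval is 2 half-lives, so f = 2^(−2) = 0.25.
At steady state, R = 1/(1 − 0.25) = 4/3.
Single-dose peak C₀ = D/Vd = 195/15 = 13 mcg/mL.
Steady-state peak Cmax,ss = C₀·R = 13 × 4/3 ≈ 17.333 mcg/mL.
Peak 17.3 mcg/mL vs MTC 7 mcg/mL: exceeds toxic threshold.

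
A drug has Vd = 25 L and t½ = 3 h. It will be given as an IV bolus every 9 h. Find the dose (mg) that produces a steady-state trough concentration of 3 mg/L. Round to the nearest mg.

τ/t½ = 9/3 ≈ 3, so f = (1/2)^(9/3) ≈ 0.125000.
Cmin,ss = (D/Vd)·f/(1−f), so D = Cmin,ss·Vd·(1−f)/f.
D = 3 × 25 × (1−f)/f ≈ 3 × 25 × 7.00000 ≈ 525.00 mg.

525 mg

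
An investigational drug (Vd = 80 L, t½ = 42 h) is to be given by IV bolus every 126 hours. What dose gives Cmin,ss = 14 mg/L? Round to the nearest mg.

7840 mg

τ/t½ = 126/42 ≈ 3, so f = (1/2)^(126/42) ≈ 0.125000.
Cmin,ss = (D/Vd)·f/(1−f), so D = Cmin,ss·Vd·(1−f)/f.
D = 14 × 80 × (1−f)/f ≈ 14 × 80 × 7.00000 ≈ 7840.00 mg.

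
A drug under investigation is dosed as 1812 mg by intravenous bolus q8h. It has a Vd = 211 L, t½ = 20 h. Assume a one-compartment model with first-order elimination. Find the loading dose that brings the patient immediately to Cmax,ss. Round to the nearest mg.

f = (1/2)^(8/20) ≈ 0.757858; accumulation ratio R = 1/(1−f) ≈ 4.12981.
Loading dose to hit Cmax,ss on first dose: D_load = D_maint·R ≈ 1812 × 4.12981 ≈ 7483.22 mg.

7483 mg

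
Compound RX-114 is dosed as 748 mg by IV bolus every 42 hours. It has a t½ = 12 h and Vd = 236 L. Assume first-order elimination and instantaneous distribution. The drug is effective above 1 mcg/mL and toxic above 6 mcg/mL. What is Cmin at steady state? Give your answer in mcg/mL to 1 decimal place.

k = ln2/t½ = ln2/12 ≈ 0.057762 h⁻¹; fraction remaining f = e^(−kτ) = e^(−0.057762×42) ≈ 0.0884.
Single-dose peak C₀ = D/Vd = 748/236 ≈ 3.169 mcg/mL.
Steady-state trough Cmin,ss = C₀·f/(1−f) ≈ 3.169 × 0.0884/0.9116 ≈ 0.307 mcg/mL.
Trough 0.3 mcg/mL vs MEC 1 mcg/mL: subtherapeutic.

0.3 mcg/mL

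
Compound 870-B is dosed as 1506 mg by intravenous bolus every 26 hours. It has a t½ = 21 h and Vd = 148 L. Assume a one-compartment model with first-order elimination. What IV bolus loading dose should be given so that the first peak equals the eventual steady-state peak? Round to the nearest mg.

2614 mg

f = (1/2)^(26/21) ≈ 0.423932; accumulation ratio R = 1/(1−f) ≈ 1.73591.
Loading dose to hit Cmax,ss on first dose: D_load = D_maint·R ≈ 1506 × 1.73591 ≈ 2614.28 mg.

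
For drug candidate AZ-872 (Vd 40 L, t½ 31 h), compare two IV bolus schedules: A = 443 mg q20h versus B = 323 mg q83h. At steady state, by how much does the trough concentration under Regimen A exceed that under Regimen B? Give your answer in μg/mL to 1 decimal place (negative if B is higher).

18.1 μg/mL

Regimen A: f = (1/2)^(20/31) ≈ 0.6394; Cmin,ss = (443/40)·f/(1−f) ≈ 19.638 μg/mL.
Regimen B: f = (1/2)^(83/31) ≈ 0.1563; Cmin,ss = (323/40)·f/(1−f) ≈ 1.496 μg/mL.
Difference ≈ 19.638 − 1.496 ≈ 18.142 μg/mL.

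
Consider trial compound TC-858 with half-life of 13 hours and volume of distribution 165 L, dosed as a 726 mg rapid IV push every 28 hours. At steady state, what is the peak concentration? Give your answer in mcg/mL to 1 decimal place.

5.7 mcg/mL

Over one 28-h interval, 28/13 ≈ 2.1538 half-lives elapse, leaving f ≈ 0.2247 of each dose.
At steady state, accumulation factor R = 1/(1 − e^(−kτ)) ≈ 1.2898.
Each bolus raises the concentration by D/Vd = 726/165 ≈ 4.400 mcg/mL.
Steady-state peak Cmax,ss = C₀·R ≈ 4.400 × 1.2898 ≈ 5.675 mcg/mL.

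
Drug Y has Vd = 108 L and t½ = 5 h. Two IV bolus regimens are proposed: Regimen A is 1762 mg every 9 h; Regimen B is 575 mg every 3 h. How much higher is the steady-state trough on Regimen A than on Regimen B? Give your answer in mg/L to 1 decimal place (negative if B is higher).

Regimen A: f = (1/2)^(9/5) ≈ 0.2872; Cmin,ss = (1762/108)·f/(1−f) ≈ 6.574 mg/L.
Regimen B: f = (1/2)^(3/5) ≈ 0.6598; Cmin,ss = (575/108)·f/(1−f) ≈ 10.326 mg/L.
Difference ≈ 6.574 − 10.326 ≈ -3.752 mg/L.

-3.8 mg/L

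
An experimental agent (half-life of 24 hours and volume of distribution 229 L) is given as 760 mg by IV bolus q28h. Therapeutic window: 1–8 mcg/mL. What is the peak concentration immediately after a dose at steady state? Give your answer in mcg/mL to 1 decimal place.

6.0 mcg/mL

τ/t½ = 28/24 ≈ 1.1667, so fraction remaining f = (1/2)^(28/24) ≈ 0.4454.
At steady state, accumulation factor R = 1/(1 − e^(−kτ)) ≈ 1.8031.
Each bolus raises the concentration by D/Vd = 760/229 ≈ 3.319 mcg/mL.
Steady-state peak Cmax,ss = C₀·R ≈ 3.319 × 1.8031 ≈ 5.984 mcg/mL.
Peak 6.0 mcg/mL vs MTC 8 mcg/mL: below toxic threshold.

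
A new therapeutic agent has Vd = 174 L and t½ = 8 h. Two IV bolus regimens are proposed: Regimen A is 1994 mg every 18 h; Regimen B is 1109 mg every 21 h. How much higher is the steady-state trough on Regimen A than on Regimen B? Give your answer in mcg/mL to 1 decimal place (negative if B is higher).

Regimen A: f = (1/2)^(18/8) ≈ 0.2102; Cmin,ss = (1994/174)·f/(1−f) ≈ 3.050 mcg/mL.
Regimen B: f = (1/2)^(21/8) ≈ 0.1621; Cmin,ss = (1109/174)·f/(1−f) ≈ 1.233 mcg/mL.
Difference ≈ 3.050 − 1.233 ≈ 1.817 mcg/mL.

1.8 mcg/mL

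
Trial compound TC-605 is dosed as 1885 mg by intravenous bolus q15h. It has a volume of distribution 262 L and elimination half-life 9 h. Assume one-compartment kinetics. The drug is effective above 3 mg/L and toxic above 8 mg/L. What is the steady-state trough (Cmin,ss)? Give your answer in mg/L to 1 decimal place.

3.3 mg/L

τ/t½ = 15/9 ≈ 1.6667, so fraction remaining f = (1/2)^(15/9) ≈ 0.3150.
Each bolus raises the concentration by D/Vd = 1885/262 ≈ 7.195 mg/L.
Steady-state trough Cmin,ss = C₀·f/(1−f) ≈ 7.195 × 0.3150/0.6850 ≈ 3.309 mg/L.
Trough 3.3 mg/L vs MEC 3 mg/L: adequate.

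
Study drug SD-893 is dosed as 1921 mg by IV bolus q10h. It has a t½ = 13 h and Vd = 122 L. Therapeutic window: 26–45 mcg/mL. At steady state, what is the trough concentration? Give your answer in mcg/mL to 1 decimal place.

22.4 mcg/mL

Over one 10-h interval, 10/13 ≈ 0.76923 half-lives elapse, leaving f ≈ 0.5867 of each dose.
Each bolus raises the concentration by D/Vd = 1921/122 ≈ 15.746 mcg/mL.
Steady-state trough Cmin,ss = C₀·f/(1−f) ≈ 15.746 × 0.5867/0.4133 ≈ 22.352 mcg/mL.
Trough 22.4 mcg/mL vs MEC 26 mcg/mL: subtherapeutic.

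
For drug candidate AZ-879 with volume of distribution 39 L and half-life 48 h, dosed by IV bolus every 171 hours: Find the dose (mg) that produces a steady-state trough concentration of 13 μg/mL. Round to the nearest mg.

τ/t½ = 171/48 ≈ 3.5625, so f = (1/2)^(171/48) ≈ 0.084641.
Cmin,ss = (D/Vd)·f/(1−f), so D = Cmin,ss·Vd·(1−f)/f.
D = 13 × 39 × (1−f)/f ≈ 13 × 39 × 10.81461 ≈ 5483.01 mg.

5483 mg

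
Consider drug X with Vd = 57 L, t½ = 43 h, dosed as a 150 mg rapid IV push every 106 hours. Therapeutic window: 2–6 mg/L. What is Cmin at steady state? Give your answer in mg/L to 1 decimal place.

0.6 mg/L

k = ln2/t½ = ln2/43 ≈ 0.016120 h⁻¹; fraction remaining f = e^(−kτ) = e^(−0.016120×106) ≈ 0.1811.
Accumulation ratio R = 1/(1 − f) ≈ 1/0.8189 ≈ 1.2212.
Each bolus raises the concentration by D/Vd = 150/57 ≈ 2.632 mg/L.
Cmax,ss = C₀/(1 − f) ≈ 2.632/0.8189 ≈ 3.214 mg/L.
One interval later, Cmin,ss = Cmax,ss·e^(−kτ) ≈ 3.214 × 0.1811 ≈ 0.582 mg/L.
Trough 0.6 mg/L vs MEC 2 mg/L: subtherapeutic.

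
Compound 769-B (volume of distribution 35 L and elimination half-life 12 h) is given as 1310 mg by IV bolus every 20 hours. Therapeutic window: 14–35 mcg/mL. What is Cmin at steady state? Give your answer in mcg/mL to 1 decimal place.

k = ln2/t½ = ln2/12 ≈ 0.057762 h⁻¹; fraction remaining f = e^(−kτ) = e^(−0.057762×20) ≈ 0.3150.
Accumulation ratio R = 1/(1 − f) ≈ 1/0.6850 ≈ 1.4599.
Each bolus raises the concentration by D/Vd = 1310/35 ≈ 37.429 mcg/mL.
Cmax,ss = C₀/(1 − f) ≈ 37.429/0.6850 ≈ 54.641 mcg/mL.
One interval later, Cmin,ss = Cmax,ss·e^(−kτ) ≈ 54.641 × 0.3150 ≈ 17.212 mcg/mL.
Trough 17.2 mcg/mL vs MEC 14 mcg/mL: adequate.

17.2 mcg/mL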